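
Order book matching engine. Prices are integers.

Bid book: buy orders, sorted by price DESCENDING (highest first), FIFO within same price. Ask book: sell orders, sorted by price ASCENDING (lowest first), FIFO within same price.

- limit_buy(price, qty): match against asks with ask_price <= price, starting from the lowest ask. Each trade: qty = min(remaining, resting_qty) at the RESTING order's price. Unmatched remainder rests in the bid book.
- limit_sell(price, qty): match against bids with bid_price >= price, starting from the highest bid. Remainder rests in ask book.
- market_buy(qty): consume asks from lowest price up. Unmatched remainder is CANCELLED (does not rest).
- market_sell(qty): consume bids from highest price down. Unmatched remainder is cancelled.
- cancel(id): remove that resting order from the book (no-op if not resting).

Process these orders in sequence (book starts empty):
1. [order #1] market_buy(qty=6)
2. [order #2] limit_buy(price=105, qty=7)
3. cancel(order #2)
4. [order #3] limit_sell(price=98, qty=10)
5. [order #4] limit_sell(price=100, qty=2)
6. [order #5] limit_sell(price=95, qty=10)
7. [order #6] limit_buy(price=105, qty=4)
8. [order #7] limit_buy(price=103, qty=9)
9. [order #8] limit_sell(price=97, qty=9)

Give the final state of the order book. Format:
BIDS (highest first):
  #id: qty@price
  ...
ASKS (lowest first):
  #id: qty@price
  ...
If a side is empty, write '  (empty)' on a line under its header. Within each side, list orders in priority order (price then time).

Answer: BIDS (highest first):
  (empty)
ASKS (lowest first):
  #8: 9@97
  #3: 7@98
  #4: 2@100

Derivation:
After op 1 [order #1] market_buy(qty=6): fills=none; bids=[-] asks=[-]
After op 2 [order #2] limit_buy(price=105, qty=7): fills=none; bids=[#2:7@105] asks=[-]
After op 3 cancel(order #2): fills=none; bids=[-] asks=[-]
After op 4 [order #3] limit_sell(price=98, qty=10): fills=none; bids=[-] asks=[#3:10@98]
After op 5 [order #4] limit_sell(price=100, qty=2): fills=none; bids=[-] asks=[#3:10@98 #4:2@100]
After op 6 [order #5] limit_sell(price=95, qty=10): fills=none; bids=[-] asks=[#5:10@95 #3:10@98 #4:2@100]
After op 7 [order #6] limit_buy(price=105, qty=4): fills=#6x#5:4@95; bids=[-] asks=[#5:6@95 #3:10@98 #4:2@100]
After op 8 [order #7] limit_buy(price=103, qty=9): fills=#7x#5:6@95 #7x#3:3@98; bids=[-] asks=[#3:7@98 #4:2@100]
After op 9 [order #8] limit_sell(price=97, qty=9): fills=none; bids=[-] asks=[#8:9@97 #3:7@98 #4:2@100]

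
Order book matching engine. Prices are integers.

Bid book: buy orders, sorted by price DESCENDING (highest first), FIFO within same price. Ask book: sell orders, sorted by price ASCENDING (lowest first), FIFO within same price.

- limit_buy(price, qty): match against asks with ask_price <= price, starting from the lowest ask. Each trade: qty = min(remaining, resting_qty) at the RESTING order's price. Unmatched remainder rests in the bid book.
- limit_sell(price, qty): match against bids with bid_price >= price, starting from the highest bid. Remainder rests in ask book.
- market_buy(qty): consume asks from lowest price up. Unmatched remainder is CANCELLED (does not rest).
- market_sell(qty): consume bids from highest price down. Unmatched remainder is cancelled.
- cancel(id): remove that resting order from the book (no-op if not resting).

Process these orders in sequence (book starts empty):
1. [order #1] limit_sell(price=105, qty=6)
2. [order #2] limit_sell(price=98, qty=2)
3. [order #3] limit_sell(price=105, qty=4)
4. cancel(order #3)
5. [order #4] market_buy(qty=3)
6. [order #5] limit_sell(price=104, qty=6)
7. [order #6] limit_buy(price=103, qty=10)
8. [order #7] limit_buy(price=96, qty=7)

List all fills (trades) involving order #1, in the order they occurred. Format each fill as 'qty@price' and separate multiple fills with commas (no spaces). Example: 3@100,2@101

After op 1 [order #1] limit_sell(price=105, qty=6): fills=none; bids=[-] asks=[#1:6@105]
After op 2 [order #2] limit_sell(price=98, qty=2): fills=none; bids=[-] asks=[#2:2@98 #1:6@105]
After op 3 [order #3] limit_sell(price=105, qty=4): fills=none; bids=[-] asks=[#2:2@98 #1:6@105 #3:4@105]
After op 4 cancel(order #3): fills=none; bids=[-] asks=[#2:2@98 #1:6@105]
After op 5 [order #4] market_buy(qty=3): fills=#4x#2:2@98 #4x#1:1@105; bids=[-] asks=[#1:5@105]
After op 6 [order #5] limit_sell(price=104, qty=6): fills=none; bids=[-] asks=[#5:6@104 #1:5@105]
After op 7 [order #6] limit_buy(price=103, qty=10): fills=none; bids=[#6:10@103] asks=[#5:6@104 #1:5@105]
After op 8 [order #7] limit_buy(price=96, qty=7): fills=none; bids=[#6:10@103 #7:7@96] asks=[#5:6@104 #1:5@105]

Answer: 1@105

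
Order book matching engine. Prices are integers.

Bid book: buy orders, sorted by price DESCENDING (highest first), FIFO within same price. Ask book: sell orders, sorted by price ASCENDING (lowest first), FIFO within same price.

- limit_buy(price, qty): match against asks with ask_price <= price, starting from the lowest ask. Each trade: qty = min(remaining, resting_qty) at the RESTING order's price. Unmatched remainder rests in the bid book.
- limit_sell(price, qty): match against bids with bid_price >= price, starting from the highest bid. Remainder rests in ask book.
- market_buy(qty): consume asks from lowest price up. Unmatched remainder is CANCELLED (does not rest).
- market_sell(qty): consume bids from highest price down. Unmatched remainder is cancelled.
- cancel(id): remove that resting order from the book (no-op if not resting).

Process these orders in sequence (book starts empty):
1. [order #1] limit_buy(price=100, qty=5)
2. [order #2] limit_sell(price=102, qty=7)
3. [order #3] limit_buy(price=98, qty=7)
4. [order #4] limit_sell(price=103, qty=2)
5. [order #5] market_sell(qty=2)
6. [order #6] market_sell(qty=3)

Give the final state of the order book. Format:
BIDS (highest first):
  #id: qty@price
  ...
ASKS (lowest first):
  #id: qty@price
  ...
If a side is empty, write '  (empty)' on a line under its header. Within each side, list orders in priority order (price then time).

Answer: BIDS (highest first):
  #3: 7@98
ASKS (lowest first):
  #2: 7@102
  #4: 2@103

Derivation:
After op 1 [order #1] limit_buy(price=100, qty=5): fills=none; bids=[#1:5@100] asks=[-]
After op 2 [order #2] limit_sell(price=102, qty=7): fills=none; bids=[#1:5@100] asks=[#2:7@102]
After op 3 [order #3] limit_buy(price=98, qty=7): fills=none; bids=[#1:5@100 #3:7@98] asks=[#2:7@102]
After op 4 [order #4] limit_sell(price=103, qty=2): fills=none; bids=[#1:5@100 #3:7@98] asks=[#2:7@102 #4:2@103]
After op 5 [order #5] market_sell(qty=2): fills=#1x#5:2@100; bids=[#1:3@100 #3:7@98] asks=[#2:7@102 #4:2@103]
After op 6 [order #6] market_sell(qty=3): fills=#1x#6:3@100; bids=[#3:7@98] asks=[#2:7@102 #4:2@103]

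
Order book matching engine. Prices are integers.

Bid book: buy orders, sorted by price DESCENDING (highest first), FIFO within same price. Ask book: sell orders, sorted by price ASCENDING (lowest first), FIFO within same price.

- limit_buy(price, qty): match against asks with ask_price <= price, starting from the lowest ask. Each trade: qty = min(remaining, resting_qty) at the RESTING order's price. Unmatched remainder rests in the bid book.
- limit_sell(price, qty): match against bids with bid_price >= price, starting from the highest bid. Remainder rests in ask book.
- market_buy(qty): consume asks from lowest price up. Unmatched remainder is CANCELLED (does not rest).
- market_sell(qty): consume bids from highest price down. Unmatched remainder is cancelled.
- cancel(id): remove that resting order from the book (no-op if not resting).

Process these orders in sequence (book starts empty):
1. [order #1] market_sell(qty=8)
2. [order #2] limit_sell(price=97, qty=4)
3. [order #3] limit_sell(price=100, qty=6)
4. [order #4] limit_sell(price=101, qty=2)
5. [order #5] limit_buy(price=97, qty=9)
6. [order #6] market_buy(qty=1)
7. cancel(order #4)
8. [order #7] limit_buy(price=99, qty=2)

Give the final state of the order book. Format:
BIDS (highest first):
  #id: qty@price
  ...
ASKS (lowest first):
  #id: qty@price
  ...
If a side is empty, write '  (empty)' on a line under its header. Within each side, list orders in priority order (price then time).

Answer: BIDS (highest first):
  #7: 2@99
  #5: 5@97
ASKS (lowest first):
  #3: 5@100

Derivation:
After op 1 [order #1] market_sell(qty=8): fills=none; bids=[-] asks=[-]
After op 2 [order #2] limit_sell(price=97, qty=4): fills=none; bids=[-] asks=[#2:4@97]
After op 3 [order #3] limit_sell(price=100, qty=6): fills=none; bids=[-] asks=[#2:4@97 #3:6@100]
After op 4 [order #4] limit_sell(price=101, qty=2): fills=none; bids=[-] asks=[#2:4@97 #3:6@100 #4:2@101]
After op 5 [order #5] limit_buy(price=97, qty=9): fills=#5x#2:4@97; bids=[#5:5@97] asks=[#3:6@100 #4:2@101]
After op 6 [order #6] market_buy(qty=1): fills=#6x#3:1@100; bids=[#5:5@97] asks=[#3:5@100 #4:2@101]
After op 7 cancel(order #4): fills=none; bids=[#5:5@97] asks=[#3:5@100]
After op 8 [order #7] limit_buy(price=99, qty=2): fills=none; bids=[#7:2@99 #5:5@97] asks=[#3:5@100]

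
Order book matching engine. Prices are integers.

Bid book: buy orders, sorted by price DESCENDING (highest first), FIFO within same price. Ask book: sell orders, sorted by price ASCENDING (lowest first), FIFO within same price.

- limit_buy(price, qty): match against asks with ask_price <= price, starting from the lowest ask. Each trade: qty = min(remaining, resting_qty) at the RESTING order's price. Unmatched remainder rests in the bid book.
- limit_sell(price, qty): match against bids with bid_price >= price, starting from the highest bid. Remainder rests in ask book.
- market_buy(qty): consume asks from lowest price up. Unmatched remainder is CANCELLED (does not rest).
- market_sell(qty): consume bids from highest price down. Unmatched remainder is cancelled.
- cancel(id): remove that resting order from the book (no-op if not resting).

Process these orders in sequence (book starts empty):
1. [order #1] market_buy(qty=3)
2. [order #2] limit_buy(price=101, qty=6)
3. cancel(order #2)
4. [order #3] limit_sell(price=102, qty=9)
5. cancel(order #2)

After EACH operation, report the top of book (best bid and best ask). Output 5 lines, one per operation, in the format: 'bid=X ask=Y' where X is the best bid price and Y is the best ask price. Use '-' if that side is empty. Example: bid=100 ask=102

After op 1 [order #1] market_buy(qty=3): fills=none; bids=[-] asks=[-]
After op 2 [order #2] limit_buy(price=101, qty=6): fills=none; bids=[#2:6@101] asks=[-]
After op 3 cancel(order #2): fills=none; bids=[-] asks=[-]
After op 4 [order #3] limit_sell(price=102, qty=9): fills=none; bids=[-] asks=[#3:9@102]
After op 5 cancel(order #2): fills=none; bids=[-] asks=[#3:9@102]

Answer: bid=- ask=-
bid=101 ask=-
bid=- ask=-
bid=- ask=102
bid=- ask=102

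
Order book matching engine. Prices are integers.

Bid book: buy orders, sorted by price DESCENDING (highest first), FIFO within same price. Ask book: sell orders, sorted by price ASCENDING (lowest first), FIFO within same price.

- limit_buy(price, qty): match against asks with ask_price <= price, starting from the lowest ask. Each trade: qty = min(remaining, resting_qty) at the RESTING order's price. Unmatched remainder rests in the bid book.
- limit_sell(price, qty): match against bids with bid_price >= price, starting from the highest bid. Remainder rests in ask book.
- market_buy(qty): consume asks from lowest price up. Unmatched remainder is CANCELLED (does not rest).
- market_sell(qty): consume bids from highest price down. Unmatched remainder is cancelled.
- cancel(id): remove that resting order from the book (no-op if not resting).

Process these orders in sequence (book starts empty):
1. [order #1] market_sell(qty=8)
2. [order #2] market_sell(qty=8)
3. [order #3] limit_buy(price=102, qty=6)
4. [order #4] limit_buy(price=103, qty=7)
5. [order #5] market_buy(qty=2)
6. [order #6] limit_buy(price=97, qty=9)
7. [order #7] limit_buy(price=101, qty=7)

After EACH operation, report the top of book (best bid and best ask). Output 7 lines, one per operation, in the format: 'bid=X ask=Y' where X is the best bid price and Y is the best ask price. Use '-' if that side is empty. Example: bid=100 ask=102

Answer: bid=- ask=-
bid=- ask=-
bid=102 ask=-
bid=103 ask=-
bid=103 ask=-
bid=103 ask=-
bid=103 ask=-

Derivation:
After op 1 [order #1] market_sell(qty=8): fills=none; bids=[-] asks=[-]
After op 2 [order #2] market_sell(qty=8): fills=none; bids=[-] asks=[-]
After op 3 [order #3] limit_buy(price=102, qty=6): fills=none; bids=[#3:6@102] asks=[-]
After op 4 [order #4] limit_buy(price=103, qty=7): fills=none; bids=[#4:7@103 #3:6@102] asks=[-]
After op 5 [order #5] market_buy(qty=2): fills=none; bids=[#4:7@103 #3:6@102] asks=[-]
After op 6 [order #6] limit_buy(price=97, qty=9): fills=none; bids=[#4:7@103 #3:6@102 #6:9@97] asks=[-]
After op 7 [order #7] limit_buy(price=101, qty=7): fills=none; bids=[#4:7@103 #3:6@102 #7:7@101 #6:9@97] asks=[-]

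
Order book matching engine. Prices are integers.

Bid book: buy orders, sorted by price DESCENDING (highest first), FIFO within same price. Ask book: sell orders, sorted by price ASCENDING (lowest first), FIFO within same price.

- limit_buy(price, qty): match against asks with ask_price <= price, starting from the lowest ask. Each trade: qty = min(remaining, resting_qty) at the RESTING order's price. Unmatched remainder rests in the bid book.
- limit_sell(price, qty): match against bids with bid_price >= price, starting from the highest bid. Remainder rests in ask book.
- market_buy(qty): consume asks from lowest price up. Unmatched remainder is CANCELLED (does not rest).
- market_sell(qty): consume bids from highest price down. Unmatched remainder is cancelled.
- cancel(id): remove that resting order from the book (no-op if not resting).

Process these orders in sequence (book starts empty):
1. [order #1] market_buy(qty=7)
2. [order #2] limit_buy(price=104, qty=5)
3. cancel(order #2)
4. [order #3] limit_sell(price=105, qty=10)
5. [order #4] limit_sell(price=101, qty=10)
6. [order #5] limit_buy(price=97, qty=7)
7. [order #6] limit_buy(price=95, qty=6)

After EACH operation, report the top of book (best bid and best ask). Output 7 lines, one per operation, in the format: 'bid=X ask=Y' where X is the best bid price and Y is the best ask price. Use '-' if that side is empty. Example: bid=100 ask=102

After op 1 [order #1] market_buy(qty=7): fills=none; bids=[-] asks=[-]
After op 2 [order #2] limit_buy(price=104, qty=5): fills=none; bids=[#2:5@104] asks=[-]
After op 3 cancel(order #2): fills=none; bids=[-] asks=[-]
After op 4 [order #3] limit_sell(price=105, qty=10): fills=none; bids=[-] asks=[#3:10@105]
After op 5 [order #4] limit_sell(price=101, qty=10): fills=none; bids=[-] asks=[#4:10@101 #3:10@105]
After op 6 [order #5] limit_buy(price=97, qty=7): fills=none; bids=[#5:7@97] asks=[#4:10@101 #3:10@105]
After op 7 [order #6] limit_buy(price=95, qty=6): fills=none; bids=[#5:7@97 #6:6@95] asks=[#4:10@101 #3:10@105]

Answer: bid=- ask=-
bid=104 ask=-
bid=- ask=-
bid=- ask=105
bid=- ask=101
bid=97 ask=101
bid=97 ask=101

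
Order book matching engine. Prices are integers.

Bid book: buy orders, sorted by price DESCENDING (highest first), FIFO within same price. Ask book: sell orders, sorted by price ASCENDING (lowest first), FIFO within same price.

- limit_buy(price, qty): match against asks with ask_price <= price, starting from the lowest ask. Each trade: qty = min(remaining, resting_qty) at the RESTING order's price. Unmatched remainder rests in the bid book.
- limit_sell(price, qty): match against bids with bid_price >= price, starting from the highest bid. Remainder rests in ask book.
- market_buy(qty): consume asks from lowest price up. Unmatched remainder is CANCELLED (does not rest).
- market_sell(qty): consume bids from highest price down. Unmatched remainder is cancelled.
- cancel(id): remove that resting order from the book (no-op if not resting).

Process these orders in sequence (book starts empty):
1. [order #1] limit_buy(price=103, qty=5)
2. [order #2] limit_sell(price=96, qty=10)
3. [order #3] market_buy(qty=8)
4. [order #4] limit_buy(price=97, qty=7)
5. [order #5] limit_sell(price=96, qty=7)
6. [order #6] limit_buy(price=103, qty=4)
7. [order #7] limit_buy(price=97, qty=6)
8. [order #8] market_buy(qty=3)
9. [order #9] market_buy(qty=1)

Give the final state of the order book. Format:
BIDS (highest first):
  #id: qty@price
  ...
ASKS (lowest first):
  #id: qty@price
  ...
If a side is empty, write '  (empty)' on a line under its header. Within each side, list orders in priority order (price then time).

Answer: BIDS (highest first):
  #6: 4@103
  #7: 6@97
ASKS (lowest first):
  (empty)

Derivation:
After op 1 [order #1] limit_buy(price=103, qty=5): fills=none; bids=[#1:5@103] asks=[-]
After op 2 [order #2] limit_sell(price=96, qty=10): fills=#1x#2:5@103; bids=[-] asks=[#2:5@96]
After op 3 [order #3] market_buy(qty=8): fills=#3x#2:5@96; bids=[-] asks=[-]
After op 4 [order #4] limit_buy(price=97, qty=7): fills=none; bids=[#4:7@97] asks=[-]
After op 5 [order #5] limit_sell(price=96, qty=7): fills=#4x#5:7@97; bids=[-] asks=[-]
After op 6 [order #6] limit_buy(price=103, qty=4): fills=none; bids=[#6:4@103] asks=[-]
After op 7 [order #7] limit_buy(price=97, qty=6): fills=none; bids=[#6:4@103 #7:6@97] asks=[-]
After op 8 [order #8] market_buy(qty=3): fills=none; bids=[#6:4@103 #7:6@97] asks=[-]
After op 9 [order #9] market_buy(qty=1): fills=none; bids=[#6:4@103 #7:6@97] asks=[-]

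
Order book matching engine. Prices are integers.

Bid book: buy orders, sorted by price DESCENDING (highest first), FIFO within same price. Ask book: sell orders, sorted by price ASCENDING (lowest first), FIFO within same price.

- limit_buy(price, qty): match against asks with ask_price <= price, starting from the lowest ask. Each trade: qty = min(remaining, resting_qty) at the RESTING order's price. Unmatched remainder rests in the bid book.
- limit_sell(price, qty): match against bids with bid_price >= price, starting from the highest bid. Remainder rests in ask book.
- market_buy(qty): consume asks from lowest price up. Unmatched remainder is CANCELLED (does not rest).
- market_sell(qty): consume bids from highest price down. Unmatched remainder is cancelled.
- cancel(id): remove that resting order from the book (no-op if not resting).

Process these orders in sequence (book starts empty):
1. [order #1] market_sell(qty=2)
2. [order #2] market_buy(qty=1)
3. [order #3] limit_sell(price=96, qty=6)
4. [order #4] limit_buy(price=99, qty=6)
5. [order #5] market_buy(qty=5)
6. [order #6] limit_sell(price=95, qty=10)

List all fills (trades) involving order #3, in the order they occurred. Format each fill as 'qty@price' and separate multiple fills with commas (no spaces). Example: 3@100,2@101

Answer: 6@96

Derivation:
After op 1 [order #1] market_sell(qty=2): fills=none; bids=[-] asks=[-]
After op 2 [order #2] market_buy(qty=1): fills=none; bids=[-] asks=[-]
After op 3 [order #3] limit_sell(price=96, qty=6): fills=none; bids=[-] asks=[#3:6@96]
After op 4 [order #4] limit_buy(price=99, qty=6): fills=#4x#3:6@96; bids=[-] asks=[-]
After op 5 [order #5] market_buy(qty=5): fills=none; bids=[-] asks=[-]
After op 6 [order #6] limit_sell(price=95, qty=10): fills=none; bids=[-] asks=[#6:10@95]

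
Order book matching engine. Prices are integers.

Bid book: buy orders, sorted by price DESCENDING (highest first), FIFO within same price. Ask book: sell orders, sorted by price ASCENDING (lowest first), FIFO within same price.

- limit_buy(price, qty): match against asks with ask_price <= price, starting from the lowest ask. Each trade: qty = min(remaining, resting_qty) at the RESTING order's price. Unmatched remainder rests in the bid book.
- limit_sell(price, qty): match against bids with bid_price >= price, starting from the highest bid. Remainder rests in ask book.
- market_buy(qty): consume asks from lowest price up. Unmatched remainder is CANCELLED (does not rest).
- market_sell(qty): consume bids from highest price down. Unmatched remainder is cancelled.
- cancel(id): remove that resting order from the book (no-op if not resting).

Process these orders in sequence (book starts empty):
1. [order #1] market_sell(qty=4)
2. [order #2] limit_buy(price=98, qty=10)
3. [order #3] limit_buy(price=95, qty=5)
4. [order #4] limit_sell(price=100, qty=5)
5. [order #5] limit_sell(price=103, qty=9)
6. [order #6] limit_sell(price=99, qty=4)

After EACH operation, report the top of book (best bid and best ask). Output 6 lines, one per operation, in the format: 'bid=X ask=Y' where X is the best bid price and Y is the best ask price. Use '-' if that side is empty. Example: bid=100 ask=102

Answer: bid=- ask=-
bid=98 ask=-
bid=98 ask=-
bid=98 ask=100
bid=98 ask=100
bid=98 ask=99

Derivation:
After op 1 [order #1] market_sell(qty=4): fills=none; bids=[-] asks=[-]
After op 2 [order #2] limit_buy(price=98, qty=10): fills=none; bids=[#2:10@98] asks=[-]
After op 3 [order #3] limit_buy(price=95, qty=5): fills=none; bids=[#2:10@98 #3:5@95] asks=[-]
After op 4 [order #4] limit_sell(price=100, qty=5): fills=none; bids=[#2:10@98 #3:5@95] asks=[#4:5@100]
After op 5 [order #5] limit_sell(price=103, qty=9): fills=none; bids=[#2:10@98 #3:5@95] asks=[#4:5@100 #5:9@103]
After op 6 [order #6] limit_sell(price=99, qty=4): fills=none; bids=[#2:10@98 #3:5@95] asks=[#6:4@99 #4:5@100 #5:9@103]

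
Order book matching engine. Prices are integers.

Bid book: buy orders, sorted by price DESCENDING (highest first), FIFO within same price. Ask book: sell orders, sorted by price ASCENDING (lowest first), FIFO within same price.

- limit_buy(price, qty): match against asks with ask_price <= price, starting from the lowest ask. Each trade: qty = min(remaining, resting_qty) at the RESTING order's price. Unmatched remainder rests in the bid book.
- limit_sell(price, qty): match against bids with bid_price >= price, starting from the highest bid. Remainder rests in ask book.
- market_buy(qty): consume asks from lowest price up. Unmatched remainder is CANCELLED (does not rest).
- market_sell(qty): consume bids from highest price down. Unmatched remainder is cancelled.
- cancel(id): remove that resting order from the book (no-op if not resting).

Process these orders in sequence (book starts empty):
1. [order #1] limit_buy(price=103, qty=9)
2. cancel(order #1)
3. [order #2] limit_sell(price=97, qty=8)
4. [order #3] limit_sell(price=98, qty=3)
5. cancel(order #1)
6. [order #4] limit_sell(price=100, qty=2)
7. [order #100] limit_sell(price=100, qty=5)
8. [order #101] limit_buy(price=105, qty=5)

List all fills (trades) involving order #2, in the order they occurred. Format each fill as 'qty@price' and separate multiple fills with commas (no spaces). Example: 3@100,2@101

After op 1 [order #1] limit_buy(price=103, qty=9): fills=none; bids=[#1:9@103] asks=[-]
After op 2 cancel(order #1): fills=none; bids=[-] asks=[-]
After op 3 [order #2] limit_sell(price=97, qty=8): fills=none; bids=[-] asks=[#2:8@97]
After op 4 [order #3] limit_sell(price=98, qty=3): fills=none; bids=[-] asks=[#2:8@97 #3:3@98]
After op 5 cancel(order #1): fills=none; bids=[-] asks=[#2:8@97 #3:3@98]
After op 6 [order #4] limit_sell(price=100, qty=2): fills=none; bids=[-] asks=[#2:8@97 #3:3@98 #4:2@100]
After op 7 [order #100] limit_sell(price=100, qty=5): fills=none; bids=[-] asks=[#2:8@97 #3:3@98 #4:2@100 #100:5@100]
After op 8 [order #101] limit_buy(price=105, qty=5): fills=#101x#2:5@97; bids=[-] asks=[#2:3@97 #3:3@98 #4:2@100 #100:5@100]

Answer: 5@97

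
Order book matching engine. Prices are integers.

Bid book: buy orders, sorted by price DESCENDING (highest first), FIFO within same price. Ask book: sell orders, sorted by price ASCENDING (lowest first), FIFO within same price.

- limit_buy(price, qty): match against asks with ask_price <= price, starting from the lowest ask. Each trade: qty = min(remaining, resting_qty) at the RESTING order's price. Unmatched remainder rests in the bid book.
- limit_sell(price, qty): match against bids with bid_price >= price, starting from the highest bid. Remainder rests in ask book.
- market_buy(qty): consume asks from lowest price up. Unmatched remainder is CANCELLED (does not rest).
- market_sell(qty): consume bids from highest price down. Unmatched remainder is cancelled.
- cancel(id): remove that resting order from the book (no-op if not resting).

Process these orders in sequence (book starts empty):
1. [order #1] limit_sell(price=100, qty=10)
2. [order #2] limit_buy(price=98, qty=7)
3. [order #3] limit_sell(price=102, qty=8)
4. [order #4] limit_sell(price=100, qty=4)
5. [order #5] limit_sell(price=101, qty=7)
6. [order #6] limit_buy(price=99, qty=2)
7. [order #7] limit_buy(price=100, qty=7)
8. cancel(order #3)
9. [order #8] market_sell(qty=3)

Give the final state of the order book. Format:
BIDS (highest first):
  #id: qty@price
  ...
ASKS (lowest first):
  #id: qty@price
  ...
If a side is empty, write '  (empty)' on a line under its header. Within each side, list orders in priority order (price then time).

After op 1 [order #1] limit_sell(price=100, qty=10): fills=none; bids=[-] asks=[#1:10@100]
After op 2 [order #2] limit_buy(price=98, qty=7): fills=none; bids=[#2:7@98] asks=[#1:10@100]
After op 3 [order #3] limit_sell(price=102, qty=8): fills=none; bids=[#2:7@98] asks=[#1:10@100 #3:8@102]
After op 4 [order #4] limit_sell(price=100, qty=4): fills=none; bids=[#2:7@98] asks=[#1:10@100 #4:4@100 #3:8@102]
After op 5 [order #5] limit_sell(price=101, qty=7): fills=none; bids=[#2:7@98] asks=[#1:10@100 #4:4@100 #5:7@101 #3:8@102]
After op 6 [order #6] limit_buy(price=99, qty=2): fills=none; bids=[#6:2@99 #2:7@98] asks=[#1:10@100 #4:4@100 #5:7@101 #3:8@102]
After op 7 [order #7] limit_buy(price=100, qty=7): fills=#7x#1:7@100; bids=[#6:2@99 #2:7@98] asks=[#1:3@100 #4:4@100 #5:7@101 #3:8@102]
After op 8 cancel(order #3): fills=none; bids=[#6:2@99 #2:7@98] asks=[#1:3@100 #4:4@100 #5:7@101]
After op 9 [order #8] market_sell(qty=3): fills=#6x#8:2@99 #2x#8:1@98; bids=[#2:6@98] asks=[#1:3@100 #4:4@100 #5:7@101]

Answer: BIDS (highest first):
  #2: 6@98
ASKS (lowest first):
  #1: 3@100
  #4: 4@100
  #5: 7@101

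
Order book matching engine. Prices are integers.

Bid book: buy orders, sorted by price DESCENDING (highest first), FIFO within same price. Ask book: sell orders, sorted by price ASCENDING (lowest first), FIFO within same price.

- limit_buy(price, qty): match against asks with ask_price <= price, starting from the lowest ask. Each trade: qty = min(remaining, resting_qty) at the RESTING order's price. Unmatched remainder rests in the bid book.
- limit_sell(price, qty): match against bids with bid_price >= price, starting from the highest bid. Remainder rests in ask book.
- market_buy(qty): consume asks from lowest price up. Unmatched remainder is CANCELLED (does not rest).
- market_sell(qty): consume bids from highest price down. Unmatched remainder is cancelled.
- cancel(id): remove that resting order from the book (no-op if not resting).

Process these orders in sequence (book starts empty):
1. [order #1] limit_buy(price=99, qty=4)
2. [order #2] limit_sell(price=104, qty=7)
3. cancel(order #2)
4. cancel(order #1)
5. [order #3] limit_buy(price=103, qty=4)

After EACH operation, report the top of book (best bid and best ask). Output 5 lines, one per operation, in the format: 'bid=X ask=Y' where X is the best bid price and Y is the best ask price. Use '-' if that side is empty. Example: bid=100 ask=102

After op 1 [order #1] limit_buy(price=99, qty=4): fills=none; bids=[#1:4@99] asks=[-]
After op 2 [order #2] limit_sell(price=104, qty=7): fills=none; bids=[#1:4@99] asks=[#2:7@104]
After op 3 cancel(order #2): fills=none; bids=[#1:4@99] asks=[-]
After op 4 cancel(order #1): fills=none; bids=[-] asks=[-]
After op 5 [order #3] limit_buy(price=103, qty=4): fills=none; bids=[#3:4@103] asks=[-]

Answer: bid=99 ask=-
bid=99 ask=104
bid=99 ask=-
bid=- ask=-
bid=103 ask=-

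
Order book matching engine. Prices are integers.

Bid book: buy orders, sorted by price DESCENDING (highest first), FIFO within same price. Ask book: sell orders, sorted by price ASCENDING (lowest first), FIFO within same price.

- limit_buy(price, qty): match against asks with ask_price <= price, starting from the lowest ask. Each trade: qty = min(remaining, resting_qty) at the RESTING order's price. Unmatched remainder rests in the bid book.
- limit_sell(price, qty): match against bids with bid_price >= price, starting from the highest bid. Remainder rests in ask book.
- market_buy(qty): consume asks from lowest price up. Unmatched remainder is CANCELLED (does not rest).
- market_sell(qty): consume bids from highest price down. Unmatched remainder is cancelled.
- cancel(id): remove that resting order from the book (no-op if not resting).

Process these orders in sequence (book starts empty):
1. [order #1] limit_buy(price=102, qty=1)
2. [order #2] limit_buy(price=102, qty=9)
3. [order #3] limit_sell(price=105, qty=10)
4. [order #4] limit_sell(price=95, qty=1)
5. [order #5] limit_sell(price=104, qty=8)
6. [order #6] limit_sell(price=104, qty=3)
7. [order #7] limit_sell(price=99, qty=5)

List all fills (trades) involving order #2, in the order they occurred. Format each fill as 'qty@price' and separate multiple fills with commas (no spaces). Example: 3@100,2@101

Answer: 5@102

Derivation:
After op 1 [order #1] limit_buy(price=102, qty=1): fills=none; bids=[#1:1@102] asks=[-]
After op 2 [order #2] limit_buy(price=102, qty=9): fills=none; bids=[#1:1@102 #2:9@102] asks=[-]
After op 3 [order #3] limit_sell(price=105, qty=10): fills=none; bids=[#1:1@102 #2:9@102] asks=[#3:10@105]
After op 4 [order #4] limit_sell(price=95, qty=1): fills=#1x#4:1@102; bids=[#2:9@102] asks=[#3:10@105]
After op 5 [order #5] limit_sell(price=104, qty=8): fills=none; bids=[#2:9@102] asks=[#5:8@104 #3:10@105]
After op 6 [order #6] limit_sell(price=104, qty=3): fills=none; bids=[#2:9@102] asks=[#5:8@104 #6:3@104 #3:10@105]
After op 7 [order #7] limit_sell(price=99, qty=5): fills=#2x#7:5@102; bids=[#2:4@102] asks=[#5:8@104 #6:3@104 #3:10@105]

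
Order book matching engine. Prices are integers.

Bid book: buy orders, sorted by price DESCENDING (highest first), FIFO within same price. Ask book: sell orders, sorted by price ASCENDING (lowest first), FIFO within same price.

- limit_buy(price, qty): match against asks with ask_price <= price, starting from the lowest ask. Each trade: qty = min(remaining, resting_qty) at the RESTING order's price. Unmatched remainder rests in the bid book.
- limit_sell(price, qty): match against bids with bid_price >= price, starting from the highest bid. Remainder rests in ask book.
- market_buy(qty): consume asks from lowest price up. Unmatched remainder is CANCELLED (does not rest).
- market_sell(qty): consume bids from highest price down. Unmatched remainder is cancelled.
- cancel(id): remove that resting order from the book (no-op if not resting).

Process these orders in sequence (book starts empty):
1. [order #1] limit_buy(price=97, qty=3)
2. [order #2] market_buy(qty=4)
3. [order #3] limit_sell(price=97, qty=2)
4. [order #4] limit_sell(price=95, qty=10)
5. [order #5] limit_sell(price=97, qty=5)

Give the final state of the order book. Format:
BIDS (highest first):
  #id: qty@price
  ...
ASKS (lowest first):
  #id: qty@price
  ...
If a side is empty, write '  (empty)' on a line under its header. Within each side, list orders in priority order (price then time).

Answer: BIDS (highest first):
  (empty)
ASKS (lowest first):
  #4: 9@95
  #5: 5@97

Derivation:
After op 1 [order #1] limit_buy(price=97, qty=3): fills=none; bids=[#1:3@97] asks=[-]
After op 2 [order #2] market_buy(qty=4): fills=none; bids=[#1:3@97] asks=[-]
After op 3 [order #3] limit_sell(price=97, qty=2): fills=#1x#3:2@97; bids=[#1:1@97] asks=[-]
After op 4 [order #4] limit_sell(price=95, qty=10): fills=#1x#4:1@97; bids=[-] asks=[#4:9@95]
After op 5 [order #5] limit_sell(price=97, qty=5): fills=none; bids=[-] asks=[#4:9@95 #5:5@97]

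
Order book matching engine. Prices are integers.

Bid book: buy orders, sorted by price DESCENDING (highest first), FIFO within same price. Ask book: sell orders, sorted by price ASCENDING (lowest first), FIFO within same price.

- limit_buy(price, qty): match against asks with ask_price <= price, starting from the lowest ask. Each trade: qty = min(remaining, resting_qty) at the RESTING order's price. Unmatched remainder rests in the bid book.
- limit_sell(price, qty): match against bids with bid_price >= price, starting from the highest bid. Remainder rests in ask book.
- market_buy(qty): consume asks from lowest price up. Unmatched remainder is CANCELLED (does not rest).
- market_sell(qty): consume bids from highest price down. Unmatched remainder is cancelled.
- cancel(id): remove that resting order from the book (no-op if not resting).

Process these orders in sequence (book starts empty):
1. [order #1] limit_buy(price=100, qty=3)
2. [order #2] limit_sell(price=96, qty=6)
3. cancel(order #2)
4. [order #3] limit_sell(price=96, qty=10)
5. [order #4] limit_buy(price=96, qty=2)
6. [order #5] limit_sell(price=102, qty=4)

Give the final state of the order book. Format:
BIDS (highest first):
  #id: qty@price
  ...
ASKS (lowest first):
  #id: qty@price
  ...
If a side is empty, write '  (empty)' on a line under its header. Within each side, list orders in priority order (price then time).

After op 1 [order #1] limit_buy(price=100, qty=3): fills=none; bids=[#1:3@100] asks=[-]
After op 2 [order #2] limit_sell(price=96, qty=6): fills=#1x#2:3@100; bids=[-] asks=[#2:3@96]
After op 3 cancel(order #2): fills=none; bids=[-] asks=[-]
After op 4 [order #3] limit_sell(price=96, qty=10): fills=none; bids=[-] asks=[#3:10@96]
After op 5 [order #4] limit_buy(price=96, qty=2): fills=#4x#3:2@96; bids=[-] asks=[#3:8@96]
After op 6 [order #5] limit_sell(price=102, qty=4): fills=none; bids=[-] asks=[#3:8@96 #5:4@102]

Answer: BIDS (highest first):
  (empty)
ASKS (lowest first):
  #3: 8@96
  #5: 4@102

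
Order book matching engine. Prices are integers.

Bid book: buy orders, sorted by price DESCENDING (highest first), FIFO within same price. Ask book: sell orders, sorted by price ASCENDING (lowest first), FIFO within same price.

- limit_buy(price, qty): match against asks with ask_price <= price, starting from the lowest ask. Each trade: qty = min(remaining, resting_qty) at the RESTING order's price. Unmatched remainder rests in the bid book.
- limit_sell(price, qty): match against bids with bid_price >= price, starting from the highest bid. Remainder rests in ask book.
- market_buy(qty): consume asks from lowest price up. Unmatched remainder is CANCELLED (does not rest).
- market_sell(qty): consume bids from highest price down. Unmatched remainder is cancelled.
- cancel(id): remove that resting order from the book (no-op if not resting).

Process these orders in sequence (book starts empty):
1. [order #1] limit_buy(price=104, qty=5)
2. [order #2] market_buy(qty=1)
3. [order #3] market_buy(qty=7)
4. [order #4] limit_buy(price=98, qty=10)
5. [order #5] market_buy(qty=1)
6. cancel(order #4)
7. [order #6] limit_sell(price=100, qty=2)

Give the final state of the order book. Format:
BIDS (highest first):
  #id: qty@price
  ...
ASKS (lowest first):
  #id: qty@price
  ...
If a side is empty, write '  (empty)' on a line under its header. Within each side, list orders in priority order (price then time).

After op 1 [order #1] limit_buy(price=104, qty=5): fills=none; bids=[#1:5@104] asks=[-]
After op 2 [order #2] market_buy(qty=1): fills=none; bids=[#1:5@104] asks=[-]
After op 3 [order #3] market_buy(qty=7): fills=none; bids=[#1:5@104] asks=[-]
After op 4 [order #4] limit_buy(price=98, qty=10): fills=none; bids=[#1:5@104 #4:10@98] asks=[-]
After op 5 [order #5] market_buy(qty=1): fills=none; bids=[#1:5@104 #4:10@98] asks=[-]
After op 6 cancel(order #4): fills=none; bids=[#1:5@104] asks=[-]
After op 7 [order #6] limit_sell(price=100, qty=2): fills=#1x#6:2@104; bids=[#1:3@104] asks=[-]

Answer: BIDS (highest first):
  #1: 3@104
ASKS (lowest first):
  (empty)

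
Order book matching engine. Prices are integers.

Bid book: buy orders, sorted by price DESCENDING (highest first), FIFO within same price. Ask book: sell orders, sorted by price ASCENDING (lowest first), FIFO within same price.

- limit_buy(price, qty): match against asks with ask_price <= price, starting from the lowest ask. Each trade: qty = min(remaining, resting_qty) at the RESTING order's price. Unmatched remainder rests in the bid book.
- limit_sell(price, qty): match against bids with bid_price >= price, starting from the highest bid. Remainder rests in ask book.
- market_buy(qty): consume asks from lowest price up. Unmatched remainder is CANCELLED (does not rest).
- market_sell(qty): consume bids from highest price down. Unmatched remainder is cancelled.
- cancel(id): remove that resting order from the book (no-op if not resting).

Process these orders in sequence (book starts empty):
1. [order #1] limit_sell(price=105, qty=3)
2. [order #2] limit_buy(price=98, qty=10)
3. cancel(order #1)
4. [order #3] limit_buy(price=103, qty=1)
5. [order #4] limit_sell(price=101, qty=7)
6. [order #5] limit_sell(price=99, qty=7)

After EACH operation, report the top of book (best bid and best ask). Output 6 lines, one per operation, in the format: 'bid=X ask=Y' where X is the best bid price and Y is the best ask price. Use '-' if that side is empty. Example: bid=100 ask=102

After op 1 [order #1] limit_sell(price=105, qty=3): fills=none; bids=[-] asks=[#1:3@105]
After op 2 [order #2] limit_buy(price=98, qty=10): fills=none; bids=[#2:10@98] asks=[#1:3@105]
After op 3 cancel(order #1): fills=none; bids=[#2:10@98] asks=[-]
After op 4 [order #3] limit_buy(price=103, qty=1): fills=none; bids=[#3:1@103 #2:10@98] asks=[-]
After op 5 [order #4] limit_sell(price=101, qty=7): fills=#3x#4:1@103; bids=[#2:10@98] asks=[#4:6@101]
After op 6 [order #5] limit_sell(price=99, qty=7): fills=none; bids=[#2:10@98] asks=[#5:7@99 #4:6@101]

Answer: bid=- ask=105
bid=98 ask=105
bid=98 ask=-
bid=103 ask=-
bid=98 ask=101
bid=98 ask=99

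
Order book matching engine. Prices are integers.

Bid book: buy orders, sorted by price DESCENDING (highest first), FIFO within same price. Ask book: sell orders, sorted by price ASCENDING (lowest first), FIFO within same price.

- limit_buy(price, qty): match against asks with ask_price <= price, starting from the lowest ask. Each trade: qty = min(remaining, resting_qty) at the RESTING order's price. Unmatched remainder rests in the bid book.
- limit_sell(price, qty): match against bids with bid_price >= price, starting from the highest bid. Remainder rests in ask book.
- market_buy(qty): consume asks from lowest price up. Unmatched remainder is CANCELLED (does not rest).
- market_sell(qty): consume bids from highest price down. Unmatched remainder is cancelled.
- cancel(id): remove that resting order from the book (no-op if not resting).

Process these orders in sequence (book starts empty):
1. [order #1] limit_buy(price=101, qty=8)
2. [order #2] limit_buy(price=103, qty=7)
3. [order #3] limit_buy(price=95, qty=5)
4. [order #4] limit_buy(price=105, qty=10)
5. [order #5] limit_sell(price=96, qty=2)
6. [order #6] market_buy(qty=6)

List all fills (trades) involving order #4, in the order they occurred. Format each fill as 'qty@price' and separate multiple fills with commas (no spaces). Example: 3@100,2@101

Answer: 2@105

Derivation:
After op 1 [order #1] limit_buy(price=101, qty=8): fills=none; bids=[#1:8@101] asks=[-]
After op 2 [order #2] limit_buy(price=103, qty=7): fills=none; bids=[#2:7@103 #1:8@101] asks=[-]
After op 3 [order #3] limit_buy(price=95, qty=5): fills=none; bids=[#2:7@103 #1:8@101 #3:5@95] asks=[-]
After op 4 [order #4] limit_buy(price=105, qty=10): fills=none; bids=[#4:10@105 #2:7@103 #1:8@101 #3:5@95] asks=[-]
After op 5 [order #5] limit_sell(price=96, qty=2): fills=#4x#5:2@105; bids=[#4:8@105 #2:7@103 #1:8@101 #3:5@95] asks=[-]
After op 6 [order #6] market_buy(qty=6): fills=none; bids=[#4:8@105 #2:7@103 #1:8@101 #3:5@95] asks=[-]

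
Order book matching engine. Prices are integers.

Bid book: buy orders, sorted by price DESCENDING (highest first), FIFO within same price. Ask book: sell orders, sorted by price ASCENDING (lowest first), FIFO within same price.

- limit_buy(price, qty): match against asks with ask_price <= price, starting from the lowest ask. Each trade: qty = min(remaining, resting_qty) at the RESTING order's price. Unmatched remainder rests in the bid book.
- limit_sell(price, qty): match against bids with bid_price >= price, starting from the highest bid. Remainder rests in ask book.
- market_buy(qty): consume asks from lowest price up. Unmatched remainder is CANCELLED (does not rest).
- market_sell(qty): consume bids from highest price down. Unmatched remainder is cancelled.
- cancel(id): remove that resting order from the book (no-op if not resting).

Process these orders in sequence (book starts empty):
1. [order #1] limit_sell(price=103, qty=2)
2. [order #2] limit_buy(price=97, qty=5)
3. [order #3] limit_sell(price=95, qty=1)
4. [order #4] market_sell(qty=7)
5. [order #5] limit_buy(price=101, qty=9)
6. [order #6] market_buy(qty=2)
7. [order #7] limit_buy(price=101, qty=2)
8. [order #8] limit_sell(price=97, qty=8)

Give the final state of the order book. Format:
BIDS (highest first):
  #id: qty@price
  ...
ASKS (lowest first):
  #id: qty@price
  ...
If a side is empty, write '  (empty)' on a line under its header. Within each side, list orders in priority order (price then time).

After op 1 [order #1] limit_sell(price=103, qty=2): fills=none; bids=[-] asks=[#1:2@103]
After op 2 [order #2] limit_buy(price=97, qty=5): fills=none; bids=[#2:5@97] asks=[#1:2@103]
After op 3 [order #3] limit_sell(price=95, qty=1): fills=#2x#3:1@97; bids=[#2:4@97] asks=[#1:2@103]
After op 4 [order #4] market_sell(qty=7): fills=#2x#4:4@97; bids=[-] asks=[#1:2@103]
After op 5 [order #5] limit_buy(price=101, qty=9): fills=none; bids=[#5:9@101] asks=[#1:2@103]
After op 6 [order #6] market_buy(qty=2): fills=#6x#1:2@103; bids=[#5:9@101] asks=[-]
After op 7 [order #7] limit_buy(price=101, qty=2): fills=none; bids=[#5:9@101 #7:2@101] asks=[-]
After op 8 [order #8] limit_sell(price=97, qty=8): fills=#5x#8:8@101; bids=[#5:1@101 #7:2@101] asks=[-]

Answer: BIDS (highest first):
  #5: 1@101
  #7: 2@101
ASKS (lowest first):
  (empty)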